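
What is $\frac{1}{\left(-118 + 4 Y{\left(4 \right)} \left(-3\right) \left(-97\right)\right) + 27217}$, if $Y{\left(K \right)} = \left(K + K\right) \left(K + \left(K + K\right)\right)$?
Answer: $\frac{1}{138843} \approx 7.2024 \cdot 10^{-6}$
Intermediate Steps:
$Y{\left(K \right)} = 6 K^{2}$ ($Y{\left(K \right)} = 2 K \left(K + 2 K\right) = 2 K 3 K = 6 K^{2}$)
$\frac{1}{\left(-118 + 4 Y{\left(4 \right)} \left(-3\right) \left(-97\right)\right) + 27217} = \frac{1}{\left(-118 + 4 \cdot 6 \cdot 4^{2} \left(-3\right) \left(-97\right)\right) + 27217} = \frac{1}{\left(-118 + 4 \cdot 6 \cdot 16 \left(-3\right) \left(-97\right)\right) + 27217} = \frac{1}{\left(-118 + 4 \cdot 96 \left(-3\right) \left(-97\right)\right) + 27217} = \frac{1}{\left(-118 + 384 \left(-3\right) \left(-97\right)\right) + 27217} = \frac{1}{\left(-118 - -111744\right) + 27217} = \frac{1}{\left(-118 + 111744\right) + 27217} = \frac{1}{111626 + 27217} = \frac{1}{138843}$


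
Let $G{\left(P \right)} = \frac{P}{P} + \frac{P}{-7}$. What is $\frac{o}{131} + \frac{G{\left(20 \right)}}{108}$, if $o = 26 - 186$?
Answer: $- \frac{122663}{99036} \approx -1.2386$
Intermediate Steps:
$G{\left(P \right)} = 1 - \frac{P}{7}$ ($G{\left(P \right)} = 1 + P \left(- \frac{1}{7}\right) = 1 - \frac{P}{7}$)
$o = -160$ ($o = 26 - 186 = -160$)
$\frac{o}{131} + \frac{G{\left(20 \right)}}{108} = - \frac{160}{131} + \frac{1 - \frac{20}{7}}{108} = \left(-160\right) \frac{1}{131} + \left(1 - \frac{20}{7}\right) \frac{1}{108} = - \frac{160}{131} - \frac{13}{756} = - \frac{122663}{99036}$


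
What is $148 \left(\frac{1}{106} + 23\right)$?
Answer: $\frac{180486}{53} \approx 3405.4$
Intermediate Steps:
$148 \left(\frac{1}{106} + 23\right) = 148 \cdot \frac{2439}{106} = \frac{180486}{53}$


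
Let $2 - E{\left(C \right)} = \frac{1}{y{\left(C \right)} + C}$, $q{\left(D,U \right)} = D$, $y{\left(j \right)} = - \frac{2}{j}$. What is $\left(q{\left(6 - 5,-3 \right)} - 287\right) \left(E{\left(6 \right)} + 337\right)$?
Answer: $- \frac{1647360}{17} \approx -96904.0$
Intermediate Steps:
$E{\left(C \right)} = 2 - \frac{1}{C - \frac{2}{C}}$ ($E{\left(C \right)} = 2 - \frac{1}{- \frac{2}{C} + C} = 2 - \frac{1}{C - \frac{2}{C}}$)
$\left(q{\left(6 - 5,-3 \right)} - 287\right) \left(E{\left(6 \right)} + 337\right) = \left(\left(6 - 5\right) - 287\right) \left(\frac{-4 + 6 \left(-1 + 2 \cdot 6\right)}{-2 + 6^{2}} + 337\right) = \left(1 - 287\right) \left(\frac{-4 + 6 \left(-1 + 12\right)}{-2 + 36} + 337\right) = - 286 \left(\frac{-4 + 6 \cdot 11}{34} + 337\right) = - 286 \left(\frac{-4 + 66}{34} + 337\right) = - 286 \left(\frac{1}{34} \cdot 62 + 337\right) = - 286 \left(\frac{31}{17} + 337\right) = \left(-286\right) \frac{5760}{17} = - \frac{1647360}{17}$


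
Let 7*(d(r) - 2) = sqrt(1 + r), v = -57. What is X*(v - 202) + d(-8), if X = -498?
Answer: 128984 + I*sqrt(7)/7 ≈ 1.2898e+5 + 0.37796*I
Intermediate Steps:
d(r) = 2 + sqrt(1 + r)/7
X*(v - 202) + d(-8) = -498*(-57 - 202) + (2 + sqrt(1 - 8)/7) = -498*(-259) + (2 + sqrt(-7)/7) = 128982 + (2 + (I*sqrt(7))/7) = 128982 + (2 + I*sqrt(7)/7) = 128984 + I*sqrt(7)/7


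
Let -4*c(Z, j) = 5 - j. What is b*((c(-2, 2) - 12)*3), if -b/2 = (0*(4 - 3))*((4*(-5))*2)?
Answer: 0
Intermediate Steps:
c(Z, j) = -5/4 + j/4 (c(Z, j) = -(5 - j)/4 = -5/4 + j/4)
b = 0 (b = -2*0*(4 - 3)*(4*(-5))*2 = -2*0*1*(-20*2) = -0*(-40) = -2*0 = 0)
b*((c(-2, 2) - 12)*3) = 0*(((-5/4 + (1/4)*2) - 12)*3) = 0*(((-5/4 + 1/2) - 12)*3) = 0*((-3/4 - 12)*3) = 0*(-51/4*3) = 0*(-153/4) = 0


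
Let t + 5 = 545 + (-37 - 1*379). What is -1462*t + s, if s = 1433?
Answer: -179855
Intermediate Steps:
t = 124 (t = -5 + (545 + (-37 - 1*379)) = -5 + (545 + (-37 - 379)) = -5 + (545 - 416) = -5 + 129 = 124)
-1462*t + s = -1462*124 + 1433 = -181288 + 1433 = -179855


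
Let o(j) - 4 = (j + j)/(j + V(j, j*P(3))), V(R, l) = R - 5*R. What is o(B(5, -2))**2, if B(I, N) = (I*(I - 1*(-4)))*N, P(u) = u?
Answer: 100/9 ≈ 11.111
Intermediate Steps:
B(I, N) = I*N*(4 + I) (B(I, N) = (I*(I + 4))*N = (I*(4 + I))*N = I*N*(4 + I))
V(R, l) = -4*R
o(j) = 10/3 (o(j) = 4 + (j + j)/(j - 4*j) = 4 + (2*j)/((-3*j)) = 4 + (2*j)*(-1/(3*j)) = 4 - 2/3 = 10/3)
o(B(5, -2))**2 = (10/3)**2 = 100/9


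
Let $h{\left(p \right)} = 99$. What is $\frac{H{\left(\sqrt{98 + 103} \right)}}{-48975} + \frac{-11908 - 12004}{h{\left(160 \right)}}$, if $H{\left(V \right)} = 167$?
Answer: $- \frac{390368911}{1616175} \approx -241.54$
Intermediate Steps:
$\frac{H{\left(\sqrt{98 + 103} \right)}}{-48975} + \frac{-11908 - 12004}{h{\left(160 \right)}} = \frac{167}{-48975} + \frac{-11908 - 12004}{99} = 167 \left(- \frac{1}{48975}\right) + \left(-11908 - 12004\right) \frac{1}{99} = - \frac{167}{48975} - \frac{23912}{99} = - \frac{390368911}{1616175}$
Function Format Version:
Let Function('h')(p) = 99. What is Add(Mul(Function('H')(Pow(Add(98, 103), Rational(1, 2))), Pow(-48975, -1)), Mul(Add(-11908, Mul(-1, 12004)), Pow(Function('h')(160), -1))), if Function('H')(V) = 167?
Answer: Rational(-390368911, 1616175) ≈ -241.54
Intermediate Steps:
Add(Mul(Function('H')(Pow(Add(98, 103), Rational(1, 2))), Pow(-48975, -1)), Mul(Add(-11908, Mul(-1, 12004)), Pow(Function('h')(160), -1))) = Add(Mul(167, Pow(-48975, -1)), Mul(Add(-11908, Mul(-1, 12004)), Pow(99, -1))) = Add(Mul(167, Rational(-1, 48975)), Mul(Add(-11908, -12004), Rational(1, 99))) = Add(Rational(-167, 48975), Mul(-23912, Rational(1, 99))) = Add(Rational(-167, 48975), Rational(-23912, 99)) = Rational(-390368911, 1616175)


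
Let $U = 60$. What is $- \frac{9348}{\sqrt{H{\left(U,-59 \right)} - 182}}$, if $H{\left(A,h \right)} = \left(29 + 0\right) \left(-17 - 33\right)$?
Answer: $\frac{779 i \sqrt{102}}{34} \approx 231.4 i$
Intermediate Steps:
$H{\left(A,h \right)} = -1450$ ($H{\left(A,h \right)} = 29 \left(-50\right) = -1450$)
$- \frac{9348}{\sqrt{H{\left(U,-59 \right)} - 182}} = - \frac{9348}{\sqrt{-1450 - 182}} = - \frac{9348}{\sqrt{-1632}} = - \frac{9348}{4 i \sqrt{102}} = - 9348 \left(- \frac{i \sqrt{102}}{408}\right) = \frac{779 i \sqrt{102}}{34}$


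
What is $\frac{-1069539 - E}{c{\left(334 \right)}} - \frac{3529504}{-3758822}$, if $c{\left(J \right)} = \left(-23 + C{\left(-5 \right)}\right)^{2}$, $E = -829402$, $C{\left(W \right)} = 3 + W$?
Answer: $- \frac{450213149307}{1174631875} \approx -383.28$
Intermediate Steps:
$c{\left(J \right)} = 625$ ($c{\left(J \right)} = \left(-23 + \left(3 - 5\right)\right)^{2} = \left(-23 - 2\right)^{2} = \left(-25\right)^{2} = 625$)
$\frac{-1069539 - E}{c{\left(334 \right)}} - \frac{3529504}{-3758822} = \frac{-1069539 - -829402}{625} - \frac{3529504}{-3758822} = \left(-1069539 + 829402\right) \frac{1}{625} - - \frac{1764752}{1879411} = \left(-240137\right) \frac{1}{625} + \frac{1764752}{1879411} = - \frac{240137}{625} + \frac{1764752}{1879411} = - \frac{450213149307}{1174631875}$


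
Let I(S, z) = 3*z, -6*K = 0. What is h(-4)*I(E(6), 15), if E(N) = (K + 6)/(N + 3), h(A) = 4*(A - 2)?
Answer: -1080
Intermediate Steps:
K = 0 (K = -1/6*0 = 0)
h(A) = -8 + 4*A (h(A) = 4*(-2 + A) = -8 + 4*A)
E(N) = 6/(3 + N) (E(N) = (0 + 6)/(N + 3) = 6/(3 + N))
h(-4)*I(E(6), 15) = (-8 + 4*(-4))*(3*15) = (-8 - 16)*45 = -24*45 = -1080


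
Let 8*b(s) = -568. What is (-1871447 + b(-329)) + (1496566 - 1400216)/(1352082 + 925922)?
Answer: -2131662696861/1139002 ≈ -1.8715e+6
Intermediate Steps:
b(s) = -71 (b(s) = (⅛)*(-568) = -71)
(-1871447 + b(-329)) + (1496566 - 1400216)/(1352082 + 925922) = (-1871447 - 71) + (1496566 - 1400216)/(1352082 + 925922) = -1871518 + 96350/2278004 = -1871518 + 96350*(1/2278004) = -1871518 + 48175/1139002 = -2131662696861/1139002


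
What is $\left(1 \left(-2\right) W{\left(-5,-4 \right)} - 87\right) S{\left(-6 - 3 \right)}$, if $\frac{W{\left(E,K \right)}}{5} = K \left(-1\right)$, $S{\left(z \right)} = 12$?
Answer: $-1524$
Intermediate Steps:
$W{\left(E,K \right)} = - 5 K$ ($W{\left(E,K \right)} = 5 K \left(-1\right) = 5 \left(- K\right) = - 5 K$)
$\left(1 \left(-2\right) W{\left(-5,-4 \right)} - 87\right) S{\left(-6 - 3 \right)} = \left(1 \left(-2\right) \left(\left(-5\right) \left(-4\right)\right) - 87\right) 12 = \left(\left(-2\right) 20 - 87\right) 12 = \left(-40 - 87\right) 12 = \left(-127\right) 12 = -1524$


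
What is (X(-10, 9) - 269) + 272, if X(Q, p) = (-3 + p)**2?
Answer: 39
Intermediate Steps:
(X(-10, 9) - 269) + 272 = ((-3 + 9)**2 - 269) + 272 = (6**2 - 269) + 272 = (36 - 269) + 272 = -233 + 272 = 39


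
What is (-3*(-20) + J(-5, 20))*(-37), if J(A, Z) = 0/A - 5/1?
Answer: -2035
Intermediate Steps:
J(A, Z) = -5 (J(A, Z) = 0 - 5*1 = 0 - 5 = -5)
(-3*(-20) + J(-5, 20))*(-37) = (-3*(-20) - 5)*(-37) = (60 - 5)*(-37) = 55*(-37) = -2035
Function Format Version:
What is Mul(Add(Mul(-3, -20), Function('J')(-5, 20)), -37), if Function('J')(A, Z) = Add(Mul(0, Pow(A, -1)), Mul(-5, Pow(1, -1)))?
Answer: -2035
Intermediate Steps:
Function('J')(A, Z) = -5 (Function('J')(A, Z) = Add(0, Mul(-5, 1)) = Add(0, -5) = -5)
Mul(Add(Mul(-3, -20), Function('J')(-5, 20)), -37) = Mul(Add(Mul(-3, -20), -5), -37) = Mul(Add(60, -5), -37) = Mul(55, -37) = -2035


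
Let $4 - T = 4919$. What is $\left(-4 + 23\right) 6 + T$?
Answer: $-4801$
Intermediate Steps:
$T = -4915$ ($T = 4 - 4919 = -4915$)
$\left(-4 + 23\right) 6 + T = \left(-4 + 23\right) 6 - 4915 = 19 \cdot 6 - 4915 = 114 - 4915 = -4801$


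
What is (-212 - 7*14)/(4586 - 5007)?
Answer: 310/421 ≈ 0.73634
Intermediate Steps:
(-212 - 7*14)/(4586 - 5007) = (-212 - 98)/(-421) = -310*(-1/421) = 310/421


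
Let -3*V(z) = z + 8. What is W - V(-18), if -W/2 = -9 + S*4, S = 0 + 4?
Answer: -52/3 ≈ -17.333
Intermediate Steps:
V(z) = -8/3 - z/3 (V(z) = -(z + 8)/3 = -(8 + z)/3 = -8/3 - z/3)
S = 4
W = -14 (W = -2*(-9 + 4*4) = -2*(-9 + 16) = -2*7 = -14)
W - V(-18) = -14 - (-8/3 - ⅓*(-18)) = -14 - (-8/3 + 6) = -14 - 1*10/3 = -14 - 10/3 = -52/3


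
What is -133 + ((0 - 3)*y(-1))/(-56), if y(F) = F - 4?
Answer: -7463/56 ≈ -133.27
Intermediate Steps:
y(F) = -4 + F
-133 + ((0 - 3)*y(-1))/(-56) = -133 + ((0 - 3)*(-4 - 1))/(-56) = -133 - 3*(-5)*(-1/56) = -133 + 15*(-1/56) = -133 - 15/56 = -7463/56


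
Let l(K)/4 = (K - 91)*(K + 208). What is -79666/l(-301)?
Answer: -39833/72912 ≈ -0.54632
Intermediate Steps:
l(K) = 4*(-91 + K)*(208 + K) (l(K) = 4*((K - 91)*(K + 208)) = 4*((-91 + K)*(208 + K)) = 4*(-91 + K)*(208 + K))
-79666/l(-301) = -79666/(-75712 + 4*(-301)² + 468*(-301)) = -79666/(-75712 + 4*90601 - 140868) = -79666/(-75712 + 362404 - 140868) = -79666/145824 = -79666*1/145824 = -39833/72912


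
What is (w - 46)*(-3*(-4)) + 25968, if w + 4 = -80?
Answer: 24408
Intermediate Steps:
w = -84 (w = -4 - 80 = -84)
(w - 46)*(-3*(-4)) + 25968 = (-84 - 46)*(-3*(-4)) + 25968 = -130*12 + 25968 = -1560 + 25968 = 24408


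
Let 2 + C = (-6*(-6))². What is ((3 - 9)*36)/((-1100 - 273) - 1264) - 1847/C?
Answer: -510115/379142 ≈ -1.3454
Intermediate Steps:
C = 1294 (C = -2 + (-6*(-6))² = -2 + 36² = -2 + 1296 = 1294)
((3 - 9)*36)/((-1100 - 273) - 1264) - 1847/C = ((3 - 9)*36)/((-1100 - 273) - 1264) - 1847/1294 = (-6*36)/(-1373 - 1264) - 1847*1/1294 = -216/(-2637) - 1847/1294 = -216*(-1/2637) - 1847/1294 = 24/293 - 1847/1294 = -510115/379142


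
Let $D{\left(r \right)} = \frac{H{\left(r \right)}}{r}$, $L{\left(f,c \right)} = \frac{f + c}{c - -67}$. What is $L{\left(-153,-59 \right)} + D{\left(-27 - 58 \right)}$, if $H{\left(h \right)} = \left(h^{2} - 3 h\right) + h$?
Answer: $- \frac{227}{2} \approx -113.5$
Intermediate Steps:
$H{\left(h \right)} = h^{2} - 2 h$
$L{\left(f,c \right)} = \frac{c + f}{67 + c}$ ($L{\left(f,c \right)} = \frac{c + f}{c + 67} = \frac{c + f}{67 + c}$)
$D{\left(r \right)} = -2 + r$ ($D{\left(r \right)} = \frac{r \left(-2 + r\right)}{r} = -2 + r$)
$L{\left(-153,-59 \right)} + D{\left(-27 - 58 \right)} = \frac{-59 - 153}{67 - 59} - 87 = \frac{1}{8} \left(-212\right) - 87 = - \frac{53}{2} - 87 = - \frac{227}{2}$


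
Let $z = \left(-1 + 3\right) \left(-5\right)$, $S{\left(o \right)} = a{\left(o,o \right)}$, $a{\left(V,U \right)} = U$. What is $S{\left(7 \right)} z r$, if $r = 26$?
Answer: $-1820$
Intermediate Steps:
$S{\left(o \right)} = o$
$z = -10$ ($z = 2 \left(-5\right) = -10$)
$S{\left(7 \right)} z r = 7 \left(-10\right) 26 = \left(-70\right) 26 = -1820$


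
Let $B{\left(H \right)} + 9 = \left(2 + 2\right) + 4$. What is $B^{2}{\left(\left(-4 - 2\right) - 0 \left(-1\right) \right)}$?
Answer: $1$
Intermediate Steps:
$B{\left(H \right)} = -1$ ($B{\left(H \right)} = -9 + \left(\left(2 + 2\right) + 4\right) = -9 + \left(4 + 4\right) = -9 + 8 = -1$)
$B^{2}{\left(\left(-4 - 2\right) - 0 \left(-1\right) \right)} = \left(-1\right)^{2} = 1$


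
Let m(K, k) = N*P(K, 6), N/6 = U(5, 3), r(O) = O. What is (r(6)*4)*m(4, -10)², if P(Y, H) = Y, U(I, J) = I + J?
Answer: 884736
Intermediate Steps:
N = 48 (N = 6*(5 + 3) = 6*8 = 48)
m(K, k) = 48*K
(r(6)*4)*m(4, -10)² = (6*4)*(48*4)² = 24*192² = 24*36864 = 884736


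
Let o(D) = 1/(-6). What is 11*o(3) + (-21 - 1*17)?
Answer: -239/6 ≈ -39.833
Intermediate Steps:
o(D) = -1/6
11*o(3) + (-21 - 1*17) = 11*(-1/6) + (-21 - 1*17) = -11/6 + (-21 - 17) = -11/6 - 38 = -239/6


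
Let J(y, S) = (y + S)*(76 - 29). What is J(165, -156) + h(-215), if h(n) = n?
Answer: 208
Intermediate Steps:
J(y, S) = 47*S + 47*y (J(y, S) = (S + y)*47 = 47*S + 47*y)
J(165, -156) + h(-215) = (47*(-156) + 47*165) - 215 = (-7332 + 7755) - 215 = 423 - 215 = 208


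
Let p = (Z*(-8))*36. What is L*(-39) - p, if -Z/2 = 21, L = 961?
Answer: -49575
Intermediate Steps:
Z = -42 (Z = -2*21 = -42)
p = 12096 (p = -42*(-8)*36 = 336*36 = 12096)
L*(-39) - p = 961*(-39) - 1*12096 = -37479 - 12096 = -49575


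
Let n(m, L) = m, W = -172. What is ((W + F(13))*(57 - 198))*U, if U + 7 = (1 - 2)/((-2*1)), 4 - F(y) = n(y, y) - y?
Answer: -153972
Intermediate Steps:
F(y) = 4 (F(y) = 4 - (y - y) = 4 - 1*0 = 4 + 0 = 4)
U = -13/2 (U = -7 + (1 - 2)/((-2*1)) = -7 - 1/(-2) = -7 - ½*(-1) = -7 + ½ = -13/2 ≈ -6.5000)
((W + F(13))*(57 - 198))*U = ((-172 + 4)*(57 - 198))*(-13/2) = -168*(-141)*(-13/2) = 23688*(-13/2) = -153972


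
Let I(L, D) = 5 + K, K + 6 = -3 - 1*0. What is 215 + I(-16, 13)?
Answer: 211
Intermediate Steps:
K = -9 (K = -6 + (-3 - 1*0) = -6 + (-3 + 0) = -6 - 3 = -9)
I(L, D) = -4 (I(L, D) = 5 - 9 = -4)
215 + I(-16, 13) = 215 - 4 = 211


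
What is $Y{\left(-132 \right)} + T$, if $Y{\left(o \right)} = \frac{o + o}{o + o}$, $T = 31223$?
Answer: $31224$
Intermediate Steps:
$Y{\left(o \right)} = 1$ ($Y{\left(o \right)} = \frac{2 o}{2 o} = 2 o \frac{1}{2 o} = 1$)
$Y{\left(-132 \right)} + T = 1 + 31223 = 31224$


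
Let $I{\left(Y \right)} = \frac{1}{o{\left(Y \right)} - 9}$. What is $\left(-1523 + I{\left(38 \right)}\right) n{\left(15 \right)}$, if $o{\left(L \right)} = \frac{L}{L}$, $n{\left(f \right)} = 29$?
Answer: $- \frac{353365}{8} \approx -44171.0$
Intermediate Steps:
$o{\left(L \right)} = 1$
$I{\left(Y \right)} = - \frac{1}{8}$ ($I{\left(Y \right)} = \frac{1}{1 - 9} = \frac{1}{-8} = - \frac{1}{8}$)
$\left(-1523 + I{\left(38 \right)}\right) n{\left(15 \right)} = \left(-1523 - \frac{1}{8}\right) 29 = \left(- \frac{12185}{8}\right) 29 = - \frac{353365}{8}$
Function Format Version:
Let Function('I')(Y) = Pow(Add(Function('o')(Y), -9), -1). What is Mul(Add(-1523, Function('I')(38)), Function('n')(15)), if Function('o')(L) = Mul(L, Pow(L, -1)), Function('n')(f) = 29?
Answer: Rational(-353365, 8) ≈ -44171.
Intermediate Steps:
Function('o')(L) = 1
Function('I')(Y) = Rational(-1, 8) (Function('I')(Y) = Pow(Add(1, -9), -1) = Pow(-8, -1) = Rational(-1, 8))
Mul(Add(-1523, Function('I')(38)), Function('n')(15)) = Mul(Add(-1523, Rational(-1, 8)), 29) = Mul(Rational(-12185, 8), 29) = Rational(-353365, 8)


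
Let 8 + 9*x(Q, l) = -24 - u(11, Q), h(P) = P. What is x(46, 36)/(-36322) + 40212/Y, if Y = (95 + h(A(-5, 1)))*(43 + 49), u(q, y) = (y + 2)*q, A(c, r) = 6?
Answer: 1643803237/379692027 ≈ 4.3293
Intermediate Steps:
u(q, y) = q*(2 + y) (u(q, y) = (2 + y)*q = q*(2 + y))
Y = 9292 (Y = (95 + 6)*(43 + 49) = 101*92 = 9292)
x(Q, l) = -6 - 11*Q/9 (x(Q, l) = -8/9 + (-24 - 11*(2 + Q))/9 = -8/9 + (-24 - (22 + 11*Q))/9 = -8/9 + (-24 + (-22 - 11*Q))/9 = -8/9 + (-46 - 11*Q)/9 = -8/9 + (-46/9 - 11*Q/9) = -6 - 11*Q/9)
x(46, 36)/(-36322) + 40212/Y = (-6 - 11/9*46)/(-36322) + 40212/9292 = (-6 - 506/9)*(-1/36322) + 40212*(1/9292) = -560/9*(-1/36322) + 10053/2323 = 280/163449 + 10053/2323 = 1643803237/379692027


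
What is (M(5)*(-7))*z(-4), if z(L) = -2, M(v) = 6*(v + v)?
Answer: 840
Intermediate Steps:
M(v) = 12*v (M(v) = 6*(2*v) = 12*v)
(M(5)*(-7))*z(-4) = ((12*5)*(-7))*(-2) = (60*(-7))*(-2) = -420*(-2) = 840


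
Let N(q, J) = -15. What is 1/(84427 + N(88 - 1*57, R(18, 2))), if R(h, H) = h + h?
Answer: 1/84412 ≈ 1.1847e-5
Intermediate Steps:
R(h, H) = 2*h
1/(84427 + N(88 - 1*57, R(18, 2))) = 1/(84427 - 15) = 1/84412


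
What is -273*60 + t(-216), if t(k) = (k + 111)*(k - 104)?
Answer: 17220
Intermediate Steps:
t(k) = (-104 + k)*(111 + k) (t(k) = (111 + k)*(-104 + k) = (-104 + k)*(111 + k))
-273*60 + t(-216) = -273*60 + (-11544 + (-216)² + 7*(-216)) = -16380 + (-11544 + 46656 - 1512) = -16380 + 33600 = 17220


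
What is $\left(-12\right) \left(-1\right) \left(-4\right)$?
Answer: $-48$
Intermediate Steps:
$\left(-12\right) \left(-1\right) \left(-4\right) = 12 \left(-4\right) = -48$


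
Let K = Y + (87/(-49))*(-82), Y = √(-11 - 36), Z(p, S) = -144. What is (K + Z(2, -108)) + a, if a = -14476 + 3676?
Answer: -529122/49 + I*√47 ≈ -10798.0 + 6.8557*I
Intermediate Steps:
Y = I*√47 (Y = √(-47) = I*√47 ≈ 6.8557*I)
a = -10800
K = 7134/49 + I*√47 (K = I*√47 + (87/(-49))*(-82) = I*√47 + (87*(-1/49))*(-82) = I*√47 - 87/49*(-82) = I*√47 + 7134/49 = 7134/49 + I*√47 ≈ 145.59 + 6.8557*I)
(K + Z(2, -108)) + a = ((7134/49 + I*√47) - 144) - 10800 = (78/49 + I*√47) - 10800 = -529122/49 + I*√47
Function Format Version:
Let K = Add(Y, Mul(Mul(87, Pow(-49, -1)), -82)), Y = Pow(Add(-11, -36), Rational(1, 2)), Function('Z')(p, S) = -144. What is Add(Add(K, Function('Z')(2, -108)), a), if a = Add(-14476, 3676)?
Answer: Add(Rational(-529122, 49), Mul(I, Pow(47, Rational(1, 2)))) ≈ Add(-10798., Mul(6.8557, I))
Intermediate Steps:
Y = Mul(I, Pow(47, Rational(1, 2))) (Y = Pow(-47, Rational(1, 2)) = Mul(I, Pow(47, Rational(1, 2))) ≈ Mul(6.8557, I))
a = -10800
K = Add(Rational(7134, 49), Mul(I, Pow(47, Rational(1, 2)))) (K = Add(Mul(I, Pow(47, Rational(1, 2))), Mul(Mul(87, Pow(-49, -1)), -82)) = Add(Mul(I, Pow(47, Rational(1, 2))), Mul(Mul(87, Rational(-1, 49)), -82)) = Add(Mul(I, Pow(47, Rational(1, 2))), Mul(Rational(-87, 49), -82)) = Add(Mul(I, Pow(47, Rational(1, 2))), Rational(7134, 49)) = Add(Rational(7134, 49), Mul(I, Pow(47, Rational(1, 2)))) ≈ Add(145.59, Mul(6.8557, I)))
Add(Add(K, Function('Z')(2, -108)), a) = Add(Add(Add(Rational(7134, 49), Mul(I, Pow(47, Rational(1, 2)))), -144), -10800) = Add(Add(Rational(78, 49), Mul(I, Pow(47, Rational(1, 2)))), -10800) = Add(Rational(-529122, 49), Mul(I, Pow(47, Rational(1, 2))))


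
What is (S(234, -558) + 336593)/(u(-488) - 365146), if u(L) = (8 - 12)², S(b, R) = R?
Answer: -67207/73026 ≈ -0.92032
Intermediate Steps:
u(L) = 16 (u(L) = (-4)² = 16)
(S(234, -558) + 336593)/(u(-488) - 365146) = (-558 + 336593)/(16 - 365146) = 336035/(-365130) = 336035*(-1/365130) = -67207/73026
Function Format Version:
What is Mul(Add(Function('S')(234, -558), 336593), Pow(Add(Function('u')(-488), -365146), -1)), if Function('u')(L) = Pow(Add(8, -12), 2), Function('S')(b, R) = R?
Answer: Rational(-67207, 73026) ≈ -0.92032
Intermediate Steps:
Function('u')(L) = 16 (Function('u')(L) = Pow(-4, 2) = 16)
Mul(Add(Function('S')(234, -558), 336593), Pow(Add(Function('u')(-488), -365146), -1)) = Mul(Add(-558, 336593), Pow(Add(16, -365146), -1)) = Mul(336035, Pow(-365130, -1)) = Mul(336035, Rational(-1, 365130)) = Rational(-67207, 73026)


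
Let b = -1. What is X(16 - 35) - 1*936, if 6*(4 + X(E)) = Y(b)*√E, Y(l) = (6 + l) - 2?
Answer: -940 + I*√19/2 ≈ -940.0 + 2.1795*I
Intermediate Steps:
Y(l) = 4 + l
X(E) = -4 + √E/2 (X(E) = -4 + ((4 - 1)*√E)/6 = -4 + (3*√E)/6 = -4 + √E/2)
X(16 - 35) - 1*936 = (-4 + √(16 - 35)/2) - 1*936 = (-4 + √(-19)/2) - 936 = (-4 + (I*√19)/2) - 936 = (-4 + I*√19/2) - 936 = -940 + I*√19/2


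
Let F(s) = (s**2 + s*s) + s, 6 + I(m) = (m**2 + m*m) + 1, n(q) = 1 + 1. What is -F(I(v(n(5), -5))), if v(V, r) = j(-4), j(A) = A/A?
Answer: -15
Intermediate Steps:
j(A) = 1
n(q) = 2
v(V, r) = 1
I(m) = -5 + 2*m**2 (I(m) = -6 + ((m**2 + m*m) + 1) = -6 + ((m**2 + m**2) + 1) = -6 + (2*m**2 + 1) = -6 + (1 + 2*m**2) = -5 + 2*m**2)
F(s) = s + 2*s**2 (F(s) = (s**2 + s**2) + s = 2*s**2 + s = s + 2*s**2)
-F(I(v(n(5), -5))) = -(-5 + 2*1**2)*(1 + 2*(-5 + 2*1**2)) = -(-5 + 2*1)*(1 + 2*(-5 + 2*1)) = -(-5 + 2)*(1 + 2*(-5 + 2)) = -(-3)*(1 + 2*(-3)) = -(-3)*(1 - 6) = -(-3)*(-5) = -1*15 = -15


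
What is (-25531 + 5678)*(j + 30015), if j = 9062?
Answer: -775795681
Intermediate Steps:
(-25531 + 5678)*(j + 30015) = (-25531 + 5678)*(9062 + 30015) = -19853*39077 = -775795681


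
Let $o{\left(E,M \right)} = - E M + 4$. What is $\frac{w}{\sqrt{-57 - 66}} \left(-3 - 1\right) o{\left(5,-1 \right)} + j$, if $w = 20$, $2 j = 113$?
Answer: $\frac{113}{2} + \frac{240 i \sqrt{123}}{41} \approx 56.5 + 64.92 i$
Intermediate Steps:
$o{\left(E,M \right)} = 4 - E M$ ($o{\left(E,M \right)} = - E M + 4 = 4 - E M$)
$j = \frac{113}{2}$ ($j = \frac{1}{2} \cdot 113 = \frac{113}{2} \approx 56.5$)
$\frac{w}{\sqrt{-57 - 66}} \left(-3 - 1\right) o{\left(5,-1 \right)} + j = \frac{20}{\sqrt{-57 - 66}} \left(-3 - 1\right) \left(4 - 5 \left(-1\right)\right) + \frac{113}{2} = \frac{20}{\sqrt{-123}} \left(- 4 \left(4 + 5\right)\right) + \frac{113}{2} = \frac{20}{i \sqrt{123}} \left(\left(-4\right) 9\right) + \frac{113}{2} = 20 \left(- \frac{i \sqrt{123}}{123}\right) \left(-36\right) + \frac{113}{2} = - \frac{20 i \sqrt{123}}{123} \left(-36\right) + \frac{113}{2} = \frac{240 i \sqrt{123}}{41} + \frac{113}{2} = \frac{113}{2} + \frac{240 i \sqrt{123}}{41}$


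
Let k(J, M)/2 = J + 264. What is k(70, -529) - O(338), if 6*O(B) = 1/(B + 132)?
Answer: 1883759/2820 ≈ 668.00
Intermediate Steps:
k(J, M) = 528 + 2*J (k(J, M) = 2*(J + 264) = 2*(264 + J) = 528 + 2*J)
O(B) = 1/(6*(132 + B)) (O(B) = 1/(6*(B + 132)) = 1/(6*(132 + B)))
k(70, -529) - O(338) = (528 + 2*70) - 1/(6*(132 + 338)) = (528 + 140) - 1/(6*470) = 668 - 1/(6*470) = 668 - 1*1/2820 = 668 - 1/2820 = 1883759/2820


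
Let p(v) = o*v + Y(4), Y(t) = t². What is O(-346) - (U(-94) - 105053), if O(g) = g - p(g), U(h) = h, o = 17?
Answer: 110667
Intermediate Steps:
p(v) = 16 + 17*v (p(v) = 17*v + 4² = 17*v + 16 = 16 + 17*v)
O(g) = -16 - 16*g (O(g) = g - (16 + 17*g) = g + (-16 - 17*g) = -16 - 16*g)
O(-346) - (U(-94) - 105053) = (-16 - 16*(-346)) - (-94 - 105053) = (-16 + 5536) - 1*(-105147) = 5520 + 105147 = 110667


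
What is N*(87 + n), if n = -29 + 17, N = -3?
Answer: -225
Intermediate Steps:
n = -12
N*(87 + n) = -3*(87 - 12) = -3*75 = -225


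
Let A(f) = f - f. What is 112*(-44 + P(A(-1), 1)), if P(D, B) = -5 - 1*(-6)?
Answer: -4816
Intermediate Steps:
A(f) = 0
P(D, B) = 1 (P(D, B) = -5 + 6 = 1)
112*(-44 + P(A(-1), 1)) = 112*(-44 + 1) = 112*(-43) = -4816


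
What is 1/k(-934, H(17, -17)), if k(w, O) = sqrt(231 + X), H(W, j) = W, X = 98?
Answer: sqrt(329)/329 ≈ 0.055132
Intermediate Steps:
k(w, O) = sqrt(329) (k(w, O) = sqrt(231 + 98) = sqrt(329))
1/k(-934, H(17, -17)) = 1/(sqrt(329)) = sqrt(329)/329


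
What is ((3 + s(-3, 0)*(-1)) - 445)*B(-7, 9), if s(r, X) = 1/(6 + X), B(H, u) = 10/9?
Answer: -13265/27 ≈ -491.30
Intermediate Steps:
B(H, u) = 10/9 (B(H, u) = 10*(⅑) = 10/9)
((3 + s(-3, 0)*(-1)) - 445)*B(-7, 9) = ((3 - 1/(6 + 0)) - 445)*(10/9) = ((3 - 1/6) - 445)*(10/9) = ((3 + (⅙)*(-1)) - 445)*(10/9) = ((3 - ⅙) - 445)*(10/9) = (17/6 - 445)*(10/9) = -2653/6*10/9 = -13265/27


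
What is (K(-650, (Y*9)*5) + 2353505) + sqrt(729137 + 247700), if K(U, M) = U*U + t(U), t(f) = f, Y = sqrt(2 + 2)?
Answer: 2775355 + sqrt(976837) ≈ 2.7763e+6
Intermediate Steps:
Y = 2 (Y = sqrt(4) = 2)
K(U, M) = U + U**2 (K(U, M) = U*U + U = U**2 + U = U + U**2)
(K(-650, (Y*9)*5) + 2353505) + sqrt(729137 + 247700) = (-650*(1 - 650) + 2353505) + sqrt(729137 + 247700) = (-650*(-649) + 2353505) + sqrt(976837) = (421850 + 2353505) + sqrt(976837) = 2775355 + sqrt(976837)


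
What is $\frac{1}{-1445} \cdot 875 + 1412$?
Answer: $\frac{407893}{289} \approx 1411.4$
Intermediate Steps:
$\frac{1}{-1445} \cdot 875 + 1412 = \left(- \frac{1}{1445}\right) 875 + 1412 = - \frac{175}{289} + 1412 = \frac{407893}{289}$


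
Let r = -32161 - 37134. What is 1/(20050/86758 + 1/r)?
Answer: 3005947805/694638996 ≈ 4.3274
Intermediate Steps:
r = -69295
1/(20050/86758 + 1/r) = 1/(20050/86758 + 1/(-69295)) = 1/(20050*(1/86758) - 1/69295) = 1/(10025/43379 - 1/69295) = 1/(694638996/3005947805) = 3005947805/694638996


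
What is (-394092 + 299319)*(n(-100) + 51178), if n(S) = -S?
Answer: -4859769894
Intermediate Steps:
(-394092 + 299319)*(n(-100) + 51178) = (-394092 + 299319)*(-1*(-100) + 51178) = -94773*(100 + 51178) = -94773*51278 = -4859769894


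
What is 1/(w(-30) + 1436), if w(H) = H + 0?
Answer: 1/1406 ≈ 0.00071124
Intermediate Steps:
w(H) = H
1/(w(-30) + 1436) = 1/(-30 + 1436) = 1/1406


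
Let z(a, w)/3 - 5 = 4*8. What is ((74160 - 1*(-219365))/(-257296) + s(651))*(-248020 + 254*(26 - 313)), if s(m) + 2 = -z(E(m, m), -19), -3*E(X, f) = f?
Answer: 362488890739/9896 ≈ 3.6630e+7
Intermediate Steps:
E(X, f) = -f/3
z(a, w) = 111 (z(a, w) = 15 + 3*(4*8) = 15 + 3*32 = 15 + 96 = 111)
s(m) = -113 (s(m) = -2 - 1*111 = -2 - 111 = -113)
((74160 - 1*(-219365))/(-257296) + s(651))*(-248020 + 254*(26 - 313)) = ((74160 - 1*(-219365))/(-257296) - 113)*(-248020 + 254*(26 - 313)) = ((74160 + 219365)*(-1/257296) - 113)*(-248020 + 254*(-287)) = (293525*(-1/257296) - 113)*(-248020 - 72898) = (-293525/257296 - 113)*(-320918) = -29367973/257296*(-320918) = 362488890739/9896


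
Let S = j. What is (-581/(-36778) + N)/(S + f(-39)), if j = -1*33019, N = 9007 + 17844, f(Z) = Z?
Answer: -141075237/173686732 ≈ -0.81224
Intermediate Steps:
N = 26851
j = -33019
S = -33019
(-581/(-36778) + N)/(S + f(-39)) = (-581/(-36778) + 26851)/(-33019 - 39) = (-581*(-1/36778) + 26851)/(-33058) = (83/5254 + 26851)*(-1/33058) = (141075237/5254)*(-1/33058) = -141075237/173686732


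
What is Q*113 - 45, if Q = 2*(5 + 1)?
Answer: 1311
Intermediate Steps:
Q = 12 (Q = 2*6 = 12)
Q*113 - 45 = 12*113 - 45 = 1356 - 45 = 1311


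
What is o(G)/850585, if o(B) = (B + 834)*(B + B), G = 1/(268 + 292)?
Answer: 467041/133371728000 ≈ 3.5018e-6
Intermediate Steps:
G = 1/560 ≈ 0.0017857
o(B) = 2*B*(834 + B) (o(B) = (834 + B)*(2*B) = 2*B*(834 + B))
o(G)/850585 = (2*(1/560)*(834 + 1/560))/850585 = (2*(1/560)*(467041/560))*(1/850585) = (467041/156800)*(1/850585) = 467041/133371728000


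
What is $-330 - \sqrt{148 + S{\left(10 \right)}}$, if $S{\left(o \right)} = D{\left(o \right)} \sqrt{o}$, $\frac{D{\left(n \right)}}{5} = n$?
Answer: $-330 - \sqrt{148 + 50 \sqrt{10}} \approx -347.5$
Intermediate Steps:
$D{\left(n \right)} = 5 n$
$S{\left(o \right)} = 5 o^{\frac{3}{2}}$ ($S{\left(o \right)} = 5 o \sqrt{o} = 5 o^{\frac{3}{2}}$)
$-330 - \sqrt{148 + S{\left(10 \right)}} = -330 - \sqrt{148 + 5 \cdot 10^{\frac{3}{2}}} = -330 - \sqrt{148 + 5 \cdot 10 \sqrt{10}} = -330 - \sqrt{148 + 50 \sqrt{10}}$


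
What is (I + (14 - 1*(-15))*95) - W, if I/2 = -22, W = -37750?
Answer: 40461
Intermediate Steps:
I = -44 (I = 2*(-22) = -44)
(I + (14 - 1*(-15))*95) - W = (-44 + (14 - 1*(-15))*95) - 1*(-37750) = (-44 + (14 + 15)*95) + 37750 = (-44 + 29*95) + 37750 = (-44 + 2755) + 37750 = 2711 + 37750 = 40461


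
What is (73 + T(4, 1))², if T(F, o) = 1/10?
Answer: 534361/100 ≈ 5343.6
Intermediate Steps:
T(F, o) = ⅒
(73 + T(4, 1))² = (73 + ⅒)² = (731/10)² = 534361/100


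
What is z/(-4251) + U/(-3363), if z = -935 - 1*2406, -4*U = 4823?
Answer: 559365/488756 ≈ 1.1445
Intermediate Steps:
U = -4823/4 (U = -1/4*4823 = -4823/4 ≈ -1205.8)
z = -3341 (z = -935 - 2406 = -3341)
z/(-4251) + U/(-3363) = -3341/(-4251) - 4823/4/(-3363) = -3341*(-1/4251) - 4823/4*(-1/3363) = 257/327 + 4823/13452 = 559365/488756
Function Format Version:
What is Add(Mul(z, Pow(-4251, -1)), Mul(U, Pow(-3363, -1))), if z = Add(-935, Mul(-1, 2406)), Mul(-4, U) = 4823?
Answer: Rational(559365, 488756) ≈ 1.1445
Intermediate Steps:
U = Rational(-4823, 4) (U = Mul(Rational(-1, 4), 4823) = Rational(-4823, 4) ≈ -1205.8)
z = -3341 (z = Add(-935, -2406) = -3341)
Add(Mul(z, Pow(-4251, -1)), Mul(U, Pow(-3363, -1))) = Add(Mul(-3341, Pow(-4251, -1)), Mul(Rational(-4823, 4), Pow(-3363, -1))) = Add(Mul(-3341, Rational(-1, 4251)), Mul(Rational(-4823, 4), Rational(-1, 3363))) = Add(Rational(257, 327), Rational(4823, 13452)) = Rational(559365, 488756)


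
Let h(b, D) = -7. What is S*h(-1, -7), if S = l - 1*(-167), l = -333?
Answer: 1162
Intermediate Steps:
S = -166 (S = -333 - 1*(-167) = -333 + 167 = -166)
S*h(-1, -7) = -166*(-7) = 1162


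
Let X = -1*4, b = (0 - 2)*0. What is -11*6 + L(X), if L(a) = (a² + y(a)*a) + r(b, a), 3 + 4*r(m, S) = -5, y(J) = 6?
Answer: -76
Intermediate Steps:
b = 0 (b = -2*0 = 0)
X = -4
r(m, S) = -2 (r(m, S) = -¾ + (¼)*(-5) = -¾ - 5/4 = -2)
L(a) = -2 + a² + 6*a (L(a) = (a² + 6*a) - 2 = -2 + a² + 6*a)
-11*6 + L(X) = -11*6 + (-2 + (-4)² + 6*(-4)) = -66 + (-2 + 16 - 24) = -66 - 10 = -76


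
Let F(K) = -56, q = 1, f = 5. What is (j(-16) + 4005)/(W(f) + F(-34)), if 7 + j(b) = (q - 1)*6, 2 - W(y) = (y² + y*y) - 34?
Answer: -1999/35 ≈ -57.114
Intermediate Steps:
W(y) = 36 - 2*y² (W(y) = 2 - ((y² + y*y) - 34) = 2 - ((y² + y²) - 34) = 2 - (2*y² - 34) = 2 - (-34 + 2*y²) = 2 + (34 - 2*y²) = 36 - 2*y²)
j(b) = -7 (j(b) = -7 + (1 - 1)*6 = -7 + 0*6 = -7 + 0 = -7)
(j(-16) + 4005)/(W(f) + F(-34)) = (-7 + 4005)/((36 - 2*5²) - 56) = 3998/((36 - 2*25) - 56) = 3998/((36 - 50) - 56) = 3998/(-14 - 56) = 3998/(-70) = 3998*(-1/70) = -1999/35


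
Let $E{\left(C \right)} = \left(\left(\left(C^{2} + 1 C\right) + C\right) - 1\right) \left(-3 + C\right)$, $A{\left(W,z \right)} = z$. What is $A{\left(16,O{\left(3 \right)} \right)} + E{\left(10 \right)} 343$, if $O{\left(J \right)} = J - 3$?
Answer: $285719$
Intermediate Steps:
$O{\left(J \right)} = -3 + J$
$E{\left(C \right)} = \left(-3 + C\right) \left(-1 + C^{2} + 2 C\right)$ ($E{\left(C \right)} = \left(\left(\left(C^{2} + C\right) + C\right) - 1\right) \left(-3 + C\right) = \left(\left(\left(C + C^{2}\right) + C\right) - 1\right) \left(-3 + C\right) = \left(\left(C^{2} + 2 C\right) - 1\right) \left(-3 + C\right) = \left(-1 + C^{2} + 2 C\right) \left(-3 + C\right) = \left(-3 + C\right) \left(-1 + C^{2} + 2 C\right)$)
$A{\left(16,O{\left(3 \right)} \right)} + E{\left(10 \right)} 343 = \left(-3 + 3\right) + \left(3 + 10^{3} - 10^{2} - 70\right) 343 = 0 + \left(3 + 1000 - 100 - 70\right) 343 = 0 + 833 \cdot 343 = 0 + 285719 = 285719$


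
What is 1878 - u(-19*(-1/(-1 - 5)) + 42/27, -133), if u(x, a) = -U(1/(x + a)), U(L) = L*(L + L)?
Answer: 11025605310/5870929 ≈ 1878.0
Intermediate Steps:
U(L) = 2*L**2 (U(L) = L*(2*L) = 2*L**2)
u(x, a) = -2/(a + x)**2 (u(x, a) = -2*(1/(x + a))**2 = -2*(1/(a + x))**2 = -2/(a + x)**2)
1878 - u(-19*(-1/(-1 - 5)) + 42/27, -133) = 1878 - (-2)/(-133 + (-19*(-1/(-1 - 5)) + 42/27))**2 = 1878 - (-2)/(-133 + (-19/((-6*(-1))) + 42*(1/27)))**2 = 1878 - (-2)/(-133 + (-19/6 + 14/9))**2 = 1878 - (-2)/(-133 - 29/18)**2 = 1878 - (-2)/(-2423/18)**2 = 1878 - (-2)*324/5870929 = 1878 - 1*(-648/5870929) = 1878 + 648/5870929 = 11025605310/5870929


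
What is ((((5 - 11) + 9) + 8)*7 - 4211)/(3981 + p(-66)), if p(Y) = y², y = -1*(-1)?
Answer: -2067/1991 ≈ -1.0382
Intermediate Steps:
y = 1
p(Y) = 1 (p(Y) = 1² = 1)
((((5 - 11) + 9) + 8)*7 - 4211)/(3981 + p(-66)) = ((((5 - 11) + 9) + 8)*7 - 4211)/(3981 + 1) = (((-6 + 9) + 8)*7 - 4211)/3982 = ((3 + 8)*7 - 4211)*(1/3982) = (11*7 - 4211)*(1/3982) = (77 - 4211)*(1/3982) = -4134*1/3982 = -2067/1991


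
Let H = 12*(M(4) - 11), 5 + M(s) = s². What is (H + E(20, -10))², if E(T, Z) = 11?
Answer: 121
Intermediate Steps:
M(s) = -5 + s²
H = 0 (H = 12*((-5 + 4²) - 11) = 12*((-5 + 16) - 11) = 12*(11 - 11) = 12*0 = 0)
(H + E(20, -10))² = (0 + 11)² = 11² = 121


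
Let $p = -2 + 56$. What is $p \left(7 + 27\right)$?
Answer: $1836$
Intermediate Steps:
$p = 54$
$p \left(7 + 27\right) = 54 \left(7 + 27\right) = 54 \cdot 34 = 1836$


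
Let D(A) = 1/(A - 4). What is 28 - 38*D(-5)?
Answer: 290/9 ≈ 32.222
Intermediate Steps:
D(A) = 1/(-4 + A)
28 - 38*D(-5) = 28 - 38/(-4 - 5) = 28 - 38/(-9) = 28 - 38*(-⅑) = 28 + 38/9 = 290/9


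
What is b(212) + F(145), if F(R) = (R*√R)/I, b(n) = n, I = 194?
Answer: 212 + 145*√145/194 ≈ 221.00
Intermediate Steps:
F(R) = R^(3/2)/194 (F(R) = (R*√R)/194 = R^(3/2)*(1/194) = R^(3/2)/194)
b(212) + F(145) = 212 + 145^(3/2)/194 = 212 + (145*√145)/194 = 212 + 145*√145/194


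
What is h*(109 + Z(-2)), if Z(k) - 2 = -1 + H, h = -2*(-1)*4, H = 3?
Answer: 904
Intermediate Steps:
h = 8 (h = 2*4 = 8)
Z(k) = 4 (Z(k) = 2 + (-1 + 3) = 2 + 2 = 4)
h*(109 + Z(-2)) = 8*(109 + 4) = 8*113 = 904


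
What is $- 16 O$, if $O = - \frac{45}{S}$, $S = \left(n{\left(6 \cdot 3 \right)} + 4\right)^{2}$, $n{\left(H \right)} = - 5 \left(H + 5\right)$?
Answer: $\frac{80}{1369} \approx 0.058437$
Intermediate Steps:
$n{\left(H \right)} = -25 - 5 H$ ($n{\left(H \right)} = - 5 \left(5 + H\right) = -25 - 5 H$)
$S = 12321$ ($S = \left(\left(-25 - 5 \cdot 6 \cdot 3\right) + 4\right)^{2} = \left(\left(-25 - 90\right) + 4\right)^{2} = \left(-115 + 4\right)^{2} = \left(-111\right)^{2} = 12321$)
$O = - \frac{5}{1369}$ ($O = - \frac{45}{12321} = \left(-45\right) \frac{1}{12321} = - \frac{5}{1369} \approx -0.0036523$)
$- 16 O = \left(-16\right) \left(- \frac{5}{1369}\right) = \frac{80}{1369}$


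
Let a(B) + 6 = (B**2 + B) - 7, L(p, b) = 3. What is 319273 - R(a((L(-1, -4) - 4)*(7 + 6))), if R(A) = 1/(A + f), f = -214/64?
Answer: 1426831005/4469 ≈ 3.1927e+5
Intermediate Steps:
f = -107/32 (f = -214*1/64 = -107/32 ≈ -3.3438)
a(B) = -13 + B + B**2 (a(B) = -6 + ((B**2 + B) - 7) = -6 + ((B + B**2) - 7) = -6 + (-7 + B + B**2) = -13 + B + B**2)
R(A) = 1/(-107/32 + A) (R(A) = 1/(A - 107/32) = 1/(-107/32 + A))
319273 - R(a((L(-1, -4) - 4)*(7 + 6))) = 319273 - 32/(-107 + 32*(-13 + (3 - 4)*(7 + 6) + ((3 - 4)*(7 + 6))**2)) = 319273 - 32/(-107 + 32*(-13 - 1*13 + (-1*13)**2)) = 319273 - 32/(-107 + 32*(-13 - 13 + (-13)**2)) = 319273 - 32/(-107 + 32*(-13 - 13 + 169)) = 319273 - 32/(-107 + 32*143) = 319273 - 32/(-107 + 4576) = 319273 - 32/4469 = 1426831005/4469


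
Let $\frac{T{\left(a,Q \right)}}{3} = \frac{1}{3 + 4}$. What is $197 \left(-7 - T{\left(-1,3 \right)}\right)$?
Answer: $- \frac{10244}{7} \approx -1463.4$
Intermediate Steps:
$T{\left(a,Q \right)} = \frac{3}{7}$ ($T{\left(a,Q \right)} = \frac{3}{3 + 4} = \frac{3}{7}$)
$197 \left(-7 - T{\left(-1,3 \right)}\right) = 197 \left(-7 - \frac{3}{7}\right) = 197 \left(- \frac{52}{7}\right) = - \frac{10244}{7}$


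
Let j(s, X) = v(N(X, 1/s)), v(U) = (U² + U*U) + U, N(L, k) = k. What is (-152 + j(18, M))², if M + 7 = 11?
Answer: 151462249/6561 ≈ 23085.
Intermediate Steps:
M = 4 (M = -7 + 11 = 4)
v(U) = U + 2*U² (v(U) = (U² + U²) + U = 2*U² + U = U + 2*U²)
j(s, X) = (1 + 2/s)/s
(-152 + j(18, M))² = (-152 + (2 + 18)/18²)² = (-152 + (1/324)*20)² = (-152 + 5/81)² = (-12307/81)² = 151462249/6561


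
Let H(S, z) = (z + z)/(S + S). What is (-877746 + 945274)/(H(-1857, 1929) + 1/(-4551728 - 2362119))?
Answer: -36124705384213/555700530 ≈ -65008.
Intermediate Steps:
H(S, z) = z/S (H(S, z) = (2*z)/((2*S)) = (2*z)*(1/(2*S)) = z/S)
(-877746 + 945274)/(H(-1857, 1929) + 1/(-4551728 - 2362119)) = (-877746 + 945274)/(1929/(-1857) + 1/(-4551728 - 2362119)) = 67528/(1929*(-1/1857) + 1/(-6913847)) = 67528/(-643/619 - 1/6913847) = 67528/(-4445604240/4279671293) = 67528*(-4279671293/4445604240) = -36124705384213/555700530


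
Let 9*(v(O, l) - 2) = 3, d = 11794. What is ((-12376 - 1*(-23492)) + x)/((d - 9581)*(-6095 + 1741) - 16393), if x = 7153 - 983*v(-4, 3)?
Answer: -47926/28955385 ≈ -0.0016552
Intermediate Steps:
v(O, l) = 7/3 (v(O, l) = 2 + (1/9)*3 = 2 + 1/3 = 7/3)
x = 14578/3 (x = 7153 - 983*7/3 = 7153 - 6881/3 = 14578/3 ≈ 4859.3)
((-12376 - 1*(-23492)) + x)/((d - 9581)*(-6095 + 1741) - 16393) = ((-12376 - 1*(-23492)) + 14578/3)/((11794 - 9581)*(-6095 + 1741) - 16393) = ((-12376 + 23492) + 14578/3)/(2213*(-4354) - 16393) = (11116 + 14578/3)/(-9635402 - 16393) = (47926/3)/(-9651795) = (47926/3)*(-1/9651795) = -47926/28955385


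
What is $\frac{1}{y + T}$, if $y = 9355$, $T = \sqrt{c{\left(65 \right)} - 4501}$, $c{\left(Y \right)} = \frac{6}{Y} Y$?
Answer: $\frac{1871}{17504104} - \frac{i \sqrt{4495}}{87520520} \approx 0.00010689 - 7.6605 \cdot 10^{-7} i$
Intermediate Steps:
$c{\left(Y \right)} = 6$
$T = i \sqrt{4495}$ ($T = \sqrt{6 - 4501} = \sqrt{-4495} = i \sqrt{4495} \approx 67.045 i$)
$\frac{1}{y + T} = \frac{1}{9355 + i \sqrt{4495}}$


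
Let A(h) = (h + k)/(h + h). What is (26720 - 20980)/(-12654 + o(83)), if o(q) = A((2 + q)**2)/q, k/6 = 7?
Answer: -6884269000/15176567633 ≈ -0.45361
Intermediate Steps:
k = 42 (k = 6*7 = 42)
A(h) = (42 + h)/(2*h) (A(h) = (h + 42)/(h + h) = (42 + h)/((2*h)) = (42 + h)*(1/(2*h)) = (42 + h)/(2*h))
o(q) = (42 + (2 + q)**2)/(2*q*(2 + q)**2) (o(q) = ((42 + (2 + q)**2)/(2*((2 + q)**2)))/q = ((42 + (2 + q)**2)/(2*(2 + q)**2))/q = (42 + (2 + q)**2)/(2*q*(2 + q)**2))
(26720 - 20980)/(-12654 + o(83)) = (26720 - 20980)/(-12654 + ((1/2)/83 + 21/(83*(2 + 83)**2))) = 5740/(-12654 + ((1/2)*(1/83) + 21*(1/83)/85**2)) = 5740/(-12654 + (1/166 + 21*(1/83)*(1/7225))) = 5740/(-12654 + (1/166 + 21/599675)) = 5740/(-12654 + 7267/1199350) = 5740/(-15176567633/1199350) = 5740*(-1199350/15176567633) = -6884269000/15176567633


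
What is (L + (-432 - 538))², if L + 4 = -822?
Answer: 3225616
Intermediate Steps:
L = -826 (L = -4 - 822 = -826)
(L + (-432 - 538))² = (-826 + (-432 - 538))² = (-826 - 970)² = (-1796)² = 3225616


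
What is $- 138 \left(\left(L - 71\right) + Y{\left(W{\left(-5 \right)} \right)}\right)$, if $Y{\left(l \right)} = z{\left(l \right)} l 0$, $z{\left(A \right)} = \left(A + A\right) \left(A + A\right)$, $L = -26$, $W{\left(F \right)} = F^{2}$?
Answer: $13386$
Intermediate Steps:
$z{\left(A \right)} = 4 A^{2}$ ($z{\left(A \right)} = 2 A 2 A = 4 A^{2}$)
$Y{\left(l \right)} = 0$ ($Y{\left(l \right)} = 4 l^{2} l 0 = 4 l^{3} \cdot 0 = 0$)
$- 138 \left(\left(L - 71\right) + Y{\left(W{\left(-5 \right)} \right)}\right) = - 138 \left(\left(-26 - 71\right) + 0\right) = - 138 \left(-97 + 0\right) = \left(-138\right) \left(-97\right) = 13386$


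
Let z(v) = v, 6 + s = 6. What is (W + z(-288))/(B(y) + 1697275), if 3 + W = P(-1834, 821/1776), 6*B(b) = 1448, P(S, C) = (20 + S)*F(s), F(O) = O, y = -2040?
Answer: -873/5092549 ≈ -0.00017143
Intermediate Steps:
s = 0 (s = -6 + 6 = 0)
P(S, C) = 0 (P(S, C) = (20 + S)*0 = 0)
B(b) = 724/3 (B(b) = (1/6)*1448 = 724/3)
W = -3 (W = -3 + 0 = -3)
(W + z(-288))/(B(y) + 1697275) = (-3 - 288)/(724/3 + 1697275) = -291/5092549/3 = -291*3/5092549 = -873/5092549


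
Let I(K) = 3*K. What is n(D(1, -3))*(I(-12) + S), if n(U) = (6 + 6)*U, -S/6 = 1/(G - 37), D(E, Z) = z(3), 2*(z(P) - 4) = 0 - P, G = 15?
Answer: -11790/11 ≈ -1071.8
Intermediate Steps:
z(P) = 4 - P/2 (z(P) = 4 + (0 - P)/2 = 4 + (-P)/2 = 4 - P/2)
D(E, Z) = 5/2 (D(E, Z) = 4 - ½*3 = 4 - 3/2 = 5/2)
S = 3/11 (S = -6/(15 - 37) = -6/(-22) = -6*(-1/22) = 3/11 ≈ 0.27273)
n(U) = 12*U
n(D(1, -3))*(I(-12) + S) = (12*(5/2))*(3*(-12) + 3/11) = 30*(-36 + 3/11) = 30*(-393/11) = -11790/11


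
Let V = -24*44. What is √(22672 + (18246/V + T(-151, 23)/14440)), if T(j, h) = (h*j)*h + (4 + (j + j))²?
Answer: 3*√1759302919/836 ≈ 150.52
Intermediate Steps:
T(j, h) = (4 + 2*j)² + j*h² (T(j, h) = j*h² + (4 + 2*j)² = (4 + 2*j)² + j*h²)
V = -1056
√(22672 + (18246/V + T(-151, 23)/14440)) = √(22672 + (18246/(-1056) + (4*(2 - 151)² - 151*23²)/14440)) = √(22672 + (18246*(-1/1056) + (4*(-149)² - 151*529)*(1/14440))) = √(22672 + (-3041/176 + (4*22201 - 79879)*(1/14440))) = √(22672 + (-3041/176 + (88804 - 79879)*(1/14440))) = √(22672 + (-3041/176 + 8925*(1/14440))) = √(22672 + (-3041/176 + 1785/2888)) = √(22672 - 1058531/63536) = √(1439429661/63536) = 3*√1759302919/836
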